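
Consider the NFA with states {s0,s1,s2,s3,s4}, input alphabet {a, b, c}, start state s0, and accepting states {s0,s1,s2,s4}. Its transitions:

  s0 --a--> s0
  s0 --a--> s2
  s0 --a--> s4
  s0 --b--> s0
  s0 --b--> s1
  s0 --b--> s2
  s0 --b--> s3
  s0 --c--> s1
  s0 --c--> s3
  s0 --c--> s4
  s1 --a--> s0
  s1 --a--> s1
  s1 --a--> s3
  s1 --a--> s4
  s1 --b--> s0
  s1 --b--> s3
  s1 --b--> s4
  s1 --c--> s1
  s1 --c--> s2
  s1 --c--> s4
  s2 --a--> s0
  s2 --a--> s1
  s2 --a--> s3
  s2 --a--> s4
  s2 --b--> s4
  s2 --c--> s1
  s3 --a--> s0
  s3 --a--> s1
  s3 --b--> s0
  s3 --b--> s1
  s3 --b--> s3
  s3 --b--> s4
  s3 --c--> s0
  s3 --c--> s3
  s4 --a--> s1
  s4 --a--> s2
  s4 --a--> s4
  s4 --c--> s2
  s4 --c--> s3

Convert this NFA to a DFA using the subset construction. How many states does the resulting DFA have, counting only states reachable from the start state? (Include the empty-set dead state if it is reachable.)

7

Start state of the DFA: {s0}.
{s0} --a--> {s0,s2,s4}  [new]
{s0} --b--> {s0,s1,s2,s3}  [new]
{s0} --c--> {s1,s3,s4}  [new]
{s0,s2,s4} --a--> {s0,s1,s2,s3,s4}  [new]
{s0,s2,s4} --b--> {s0,s1,s2,s3,s4}  [seen]
{s0,s2,s4} --c--> {s1,s2,s3,s4}  [new]
{s0,s1,s2,s3} --a--> {s0,s1,s2,s3,s4}  [seen]
{s0,s1,s2,s3} --b--> {s0,s1,s2,s3,s4}  [seen]
{s0,s1,s2,s3} --c--> {s0,s1,s2,s3,s4}  [seen]
{s1,s3,s4} --a--> {s0,s1,s2,s3,s4}  [seen]
{s1,s3,s4} --b--> {s0,s1,s3,s4}  [new]
{s1,s3,s4} --c--> {s0,s1,s2,s3,s4}  [seen]
{s0,s1,s2,s3,s4} --a--> {s0,s1,s2,s3,s4}  [seen]
{s0,s1,s2,s3,s4} --b--> {s0,s1,s2,s3,s4}  [seen]
{s0,s1,s2,s3,s4} --c--> {s0,s1,s2,s3,s4}  [seen]
{s1,s2,s3,s4} --a--> {s0,s1,s2,s3,s4}  [seen]
{s1,s2,s3,s4} --b--> {s0,s1,s3,s4}  [seen]
{s1,s2,s3,s4} --c--> {s0,s1,s2,s3,s4}  [seen]
{s0,s1,s3,s4} --a--> {s0,s1,s2,s3,s4}  [seen]
{s0,s1,s3,s4} --b--> {s0,s1,s2,s3,s4}  [seen]
{s0,s1,s3,s4} --c--> {s0,s1,s2,s3,s4}  [seen]
Reachable DFA states: {s0}, {s0,s2,s4}, {s0,s1,s2,s3}, {s1,s3,s4}, {s0,s1,s2,s3,s4}, {s1,s2,s3,s4}, {s0,s1,s3,s4}.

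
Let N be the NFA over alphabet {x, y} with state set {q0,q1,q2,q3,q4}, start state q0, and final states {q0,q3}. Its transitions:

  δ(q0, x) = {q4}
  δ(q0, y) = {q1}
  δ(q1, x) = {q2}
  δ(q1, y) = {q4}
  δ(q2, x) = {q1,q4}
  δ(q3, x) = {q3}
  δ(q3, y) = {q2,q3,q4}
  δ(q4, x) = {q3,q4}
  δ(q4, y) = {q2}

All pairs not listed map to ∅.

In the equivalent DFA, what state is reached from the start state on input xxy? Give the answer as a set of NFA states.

Start: {q0}.
δ(q0,x) = {q4}.
Union: {q4}.
After x: {q4}.
δ(q4,x) = {q3,q4}.
Union: {q3,q4}.
After x: {q3,q4}.
δ(q3,y) = {q2,q3,q4}; δ(q4,y) = {q2}.
Union: {q2,q3,q4}.
After y: {q2,q3,q4}.

{q2,q3,q4}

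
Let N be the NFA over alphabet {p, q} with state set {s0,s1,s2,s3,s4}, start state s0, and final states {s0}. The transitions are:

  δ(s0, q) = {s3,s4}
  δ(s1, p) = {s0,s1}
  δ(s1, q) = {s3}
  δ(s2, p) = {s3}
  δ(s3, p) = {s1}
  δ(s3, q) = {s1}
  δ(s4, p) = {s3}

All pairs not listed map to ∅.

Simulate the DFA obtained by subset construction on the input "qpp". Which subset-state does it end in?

{s0,s1}

Start: {s0}.
δ(s0,q) = {s3,s4}.
Union: {s3,s4}.
After q: {s3,s4}.
δ(s3,p) = {s1}; δ(s4,p) = {s3}.
Union: {s1,s3}.
After p: {s1,s3}.
δ(s1,p) = {s0,s1}; δ(s3,p) = {s1}.
Union: {s0,s1}.
After p: {s0,s1}.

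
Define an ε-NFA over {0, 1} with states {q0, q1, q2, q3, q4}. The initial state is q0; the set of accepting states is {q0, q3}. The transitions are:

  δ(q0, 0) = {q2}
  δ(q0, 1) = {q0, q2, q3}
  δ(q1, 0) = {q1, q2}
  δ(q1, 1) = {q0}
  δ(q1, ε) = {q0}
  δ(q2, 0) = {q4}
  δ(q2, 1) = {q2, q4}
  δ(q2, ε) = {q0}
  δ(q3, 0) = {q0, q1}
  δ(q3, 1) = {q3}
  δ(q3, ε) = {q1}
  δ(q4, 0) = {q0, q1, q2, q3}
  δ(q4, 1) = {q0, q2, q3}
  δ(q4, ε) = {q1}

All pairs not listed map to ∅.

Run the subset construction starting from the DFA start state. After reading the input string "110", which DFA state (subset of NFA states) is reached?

{q0, q1, q2, q3, q4}

Start: {q0}.
δ(q0,1) = {q0, q2, q3}.
Union: {q0, q2, q3}.
ε-closure gives {q0, q1, q2, q3}.
After 1: {q0, q1, q2, q3}.
δ(q0,1) = {q0, q2, q3}; δ(q1,1) = {q0}; δ(q2,1) = {q2, q4}; δ(q3,1) = {q3}.
Union: {q0, q2, q3, q4}.
ε-closure gives {q0, q1, q2, q3, q4}.
After 1: {q0, q1, q2, q3, q4}.
δ(q0,0) = {q2}; δ(q1,0) = {q1, q2}; δ(q2,0) = {q4}; δ(q3,0) = {q0, q1}; δ(q4,0) = {q0, q1, q2, q3}.
Union: {q0, q1, q2, q3, q4}.
After 0: {q0, q1, q2, q3, q4}.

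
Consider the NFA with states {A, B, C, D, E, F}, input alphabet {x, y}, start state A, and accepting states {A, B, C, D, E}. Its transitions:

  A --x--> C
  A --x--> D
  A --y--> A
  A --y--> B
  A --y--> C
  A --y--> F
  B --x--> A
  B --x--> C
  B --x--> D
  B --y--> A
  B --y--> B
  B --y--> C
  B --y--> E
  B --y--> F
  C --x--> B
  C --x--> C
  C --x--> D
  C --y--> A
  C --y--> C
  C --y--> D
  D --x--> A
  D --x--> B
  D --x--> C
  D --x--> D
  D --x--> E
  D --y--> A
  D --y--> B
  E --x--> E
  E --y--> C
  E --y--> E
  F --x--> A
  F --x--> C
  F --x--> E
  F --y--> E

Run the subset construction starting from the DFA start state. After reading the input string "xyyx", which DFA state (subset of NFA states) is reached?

Start: {A}.
δ(A,x) = {C, D}.
Union: {C, D}.
After x: {C, D}.
δ(C,y) = {A, C, D}; δ(D,y) = {A, B}.
Union: {A, B, C, D}.
After y: {A, B, C, D}.
δ(A,y) = {A, B, C, F}; δ(B,y) = {A, B, C, E, F}; δ(C,y) = {A, C, D}; δ(D,y) = {A, B}.
Union: {A, B, C, D, E, F}.
After y: {A, B, C, D, E, F}.
δ(A,x) = {C, D}; δ(B,x) = {A, C, D}; δ(C,x) = {B, C, D}; δ(D,x) = {A, B, C, D, E}; δ(E,x) = {E}; δ(F,x) = {A, C, E}.
Union: {A, B, C, D, E}.
After x: {A, B, C, D, E}.

{A, B, C, D, E}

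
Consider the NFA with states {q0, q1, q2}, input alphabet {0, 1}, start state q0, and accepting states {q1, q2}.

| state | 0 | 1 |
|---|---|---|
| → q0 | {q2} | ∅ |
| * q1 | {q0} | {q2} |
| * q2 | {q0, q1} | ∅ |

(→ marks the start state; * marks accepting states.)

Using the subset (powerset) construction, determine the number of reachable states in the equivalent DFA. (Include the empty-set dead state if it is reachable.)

6

Start state of the DFA: {q0}.
{q0} --0--> {q2}  [new]
{q0} --1--> ∅  [new]
{q2} --0--> {q0, q1}  [new]
{q2} --1--> ∅  [seen]
∅ --0--> ∅  [seen]
∅ --1--> ∅  [seen]
{q0, q1} --0--> {q0, q2}  [new]
{q0, q1} --1--> {q2}  [seen]
{q0, q2} --0--> {q0, q1, q2}  [new]
{q0, q2} --1--> ∅  [seen]
{q0, q1, q2} --0--> {q0, q1, q2}  [seen]
{q0, q1, q2} --1--> {q2}  [seen]
Reachable DFA states: {q0}, {q2}, ∅, {q0, q1}, {q0, q2}, {q0, q1, q2}.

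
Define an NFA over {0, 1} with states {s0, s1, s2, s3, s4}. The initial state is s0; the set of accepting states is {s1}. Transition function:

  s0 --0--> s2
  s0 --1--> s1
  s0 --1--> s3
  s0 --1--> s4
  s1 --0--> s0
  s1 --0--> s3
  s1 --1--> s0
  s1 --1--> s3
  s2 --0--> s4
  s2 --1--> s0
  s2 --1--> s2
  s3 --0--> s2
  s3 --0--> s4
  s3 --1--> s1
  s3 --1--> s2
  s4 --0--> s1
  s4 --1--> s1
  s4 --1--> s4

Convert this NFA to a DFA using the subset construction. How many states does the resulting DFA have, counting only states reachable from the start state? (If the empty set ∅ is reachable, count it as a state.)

Start state of the DFA: {s0}.
{s0} --0--> {s2}  [new]
{s0} --1--> {s1, s3, s4}  [new]
{s2} --0--> {s4}  [new]
{s2} --1--> {s0, s2}  [new]
{s1, s3, s4} --0--> {s0, s1, s2, s3, s4}  [new]
{s1, s3, s4} --1--> {s0, s1, s2, s3, s4}  [seen]
{s4} --0--> {s1}  [new]
{s4} --1--> {s1, s4}  [new]
{s0, s2} --0--> {s2, s4}  [new]
{s0, s2} --1--> {s0, s1, s2, s3, s4}  [seen]
{s0, s1, s2, s3, s4} --0--> {s0, s1, s2, s3, s4}  [seen]
{s0, s1, s2, s3, s4} --1--> {s0, s1, s2, s3, s4}  [seen]
{s1} --0--> {s0, s3}  [new]
{s1} --1--> {s0, s3}  [seen]
{s1, s4} --0--> {s0, s1, s3}  [new]
{s1, s4} --1--> {s0, s1, s3, s4}  [new]
{s2, s4} --0--> {s1, s4}  [seen]
{s2, s4} --1--> {s0, s1, s2, s4}  [new]
{s0, s3} --0--> {s2, s4}  [seen]
{s0, s3} --1--> {s1, s2, s3, s4}  [new]
{s0, s1, s3} --0--> {s0, s2, s3, s4}  [new]
{s0, s1, s3} --1--> {s0, s1, s2, s3, s4}  [seen]
{s0, s1, s3, s4} --0--> {s0, s1, s2, s3, s4}  [seen]
{s0, s1, s3, s4} --1--> {s0, s1, s2, s3, s4}  [seen]
{s0, s1, s2, s4} --0--> {s0, s1, s2, s3, s4}  [seen]
{s0, s1, s2, s4} --1--> {s0, s1, s2, s3, s4}  [seen]
{s1, s2, s3, s4} --0--> {s0, s1, s2, s3, s4}  [seen]
{s1, s2, s3, s4} --1--> {s0, s1, s2, s3, s4}  [seen]
{s0, s2, s3, s4} --0--> {s1, s2, s4}  [new]
{s0, s2, s3, s4} --1--> {s0, s1, s2, s3, s4}  [seen]
{s1, s2, s4} --0--> {s0, s1, s3, s4}  [seen]
{s1, s2, s4} --1--> {s0, s1, s2, s3, s4}  [seen]
Reachable DFA states: {s0}, {s2}, {s1, s3, s4}, {s4}, {s0, s2}, {s0, s1, s2, s3, s4}, {s1}, {s1, s4}, {s2, s4}, {s0, s3}, {s0, s1, s3}, {s0, s1, s3, s4}, {s0, s1, s2, s4}, {s1, s2, s3, s4}, {s0, s2, s3, s4}, {s1, s2, s4}.

16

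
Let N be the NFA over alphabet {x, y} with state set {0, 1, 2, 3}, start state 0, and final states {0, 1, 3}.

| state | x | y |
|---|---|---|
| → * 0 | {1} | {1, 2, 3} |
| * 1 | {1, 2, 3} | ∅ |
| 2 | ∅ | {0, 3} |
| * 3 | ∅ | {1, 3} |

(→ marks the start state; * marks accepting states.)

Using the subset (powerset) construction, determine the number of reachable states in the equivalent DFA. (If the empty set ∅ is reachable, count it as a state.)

Start state of the DFA: {0}.
{0} --x--> {1}  [new]
{0} --y--> {1, 2, 3}  [new]
{1} --x--> {1, 2, 3}  [seen]
{1} --y--> ∅  [new]
{1, 2, 3} --x--> {1, 2, 3}  [seen]
{1, 2, 3} --y--> {0, 1, 3}  [new]
∅ --x--> ∅  [seen]
∅ --y--> ∅  [seen]
{0, 1, 3} --x--> {1, 2, 3}  [seen]
{0, 1, 3} --y--> {1, 2, 3}  [seen]
Reachable DFA states: {0}, {1}, {1, 2, 3}, ∅, {0, 1, 3}.

5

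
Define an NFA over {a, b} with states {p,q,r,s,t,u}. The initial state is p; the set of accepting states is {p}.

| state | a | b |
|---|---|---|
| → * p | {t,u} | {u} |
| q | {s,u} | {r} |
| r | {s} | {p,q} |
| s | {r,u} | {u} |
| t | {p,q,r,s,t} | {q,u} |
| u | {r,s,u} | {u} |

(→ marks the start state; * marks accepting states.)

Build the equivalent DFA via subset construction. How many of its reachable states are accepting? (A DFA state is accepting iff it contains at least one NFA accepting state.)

Start state of the DFA: {p}.
{p} --a--> {t,u}  [new]
{p} --b--> {u}  [new]
{t,u} --a--> {p,q,r,s,t,u}  [new]
{t,u} --b--> {q,u}  [new]
{u} --a--> {r,s,u}  [new]
{u} --b--> {u}  [seen]
{p,q,r,s,t,u} --a--> {p,q,r,s,t,u}  [seen]
{p,q,r,s,t,u} --b--> {p,q,r,u}  [new]
{q,u} --a--> {r,s,u}  [seen]
{q,u} --b--> {r,u}  [new]
{r,s,u} --a--> {r,s,u}  [seen]
{r,s,u} --b--> {p,q,u}  [new]
{p,q,r,u} --a--> {r,s,t,u}  [new]
{p,q,r,u} --b--> {p,q,r,u}  [seen]
{r,u} --a--> {r,s,u}  [seen]
{r,u} --b--> {p,q,u}  [seen]
{p,q,u} --a--> {r,s,t,u}  [seen]
{p,q,u} --b--> {r,u}  [seen]
{r,s,t,u} --a--> {p,q,r,s,t,u}  [seen]
{r,s,t,u} --b--> {p,q,u}  [seen]
Reachable DFA states: {p}, {t,u}, {u}, {p,q,r,s,t,u}, {q,u}, {r,s,u}, {p,q,r,u}, {r,u}, {p,q,u}, {r,s,t,u}.
Accepting DFA states (contain an NFA accepting state): {p}, {p,q,r,s,t,u}, {p,q,r,u}, {p,q,u}.

4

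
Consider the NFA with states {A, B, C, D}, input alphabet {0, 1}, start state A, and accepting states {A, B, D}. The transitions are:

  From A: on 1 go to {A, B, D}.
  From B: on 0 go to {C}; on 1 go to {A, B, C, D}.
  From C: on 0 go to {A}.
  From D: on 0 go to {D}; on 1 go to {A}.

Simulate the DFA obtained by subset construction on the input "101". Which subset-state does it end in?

{A}

Start: {A}.
δ(A,1) = {A, B, D}.
Union: {A, B, D}.
After 1: {A, B, D}.
δ(A,0) = ∅; δ(B,0) = {C}; δ(D,0) = {D}.
Union: {C, D}.
After 0: {C, D}.
δ(C,1) = ∅; δ(D,1) = {A}.
Union: {A}.
After 1: {A}.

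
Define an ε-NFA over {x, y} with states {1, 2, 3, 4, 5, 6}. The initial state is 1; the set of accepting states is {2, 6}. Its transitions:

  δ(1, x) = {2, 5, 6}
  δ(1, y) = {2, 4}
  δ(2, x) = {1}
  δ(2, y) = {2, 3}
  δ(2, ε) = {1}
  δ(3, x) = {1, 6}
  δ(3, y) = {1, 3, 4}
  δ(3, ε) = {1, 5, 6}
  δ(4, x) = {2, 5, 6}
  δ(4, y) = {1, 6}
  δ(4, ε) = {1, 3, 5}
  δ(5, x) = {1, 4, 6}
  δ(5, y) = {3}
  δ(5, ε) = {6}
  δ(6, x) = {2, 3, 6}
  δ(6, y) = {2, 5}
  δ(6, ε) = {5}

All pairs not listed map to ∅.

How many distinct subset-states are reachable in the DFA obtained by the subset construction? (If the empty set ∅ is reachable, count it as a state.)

Start state of the DFA: {1} (ε-closure of the NFA start).
{1} --x--> {1, 2, 5, 6}  [new]
{1} --y--> {1, 2, 3, 4, 5, 6}  [new]
{1, 2, 5, 6} --x--> {1, 2, 3, 4, 5, 6}  [seen]
{1, 2, 5, 6} --y--> {1, 2, 3, 4, 5, 6}  [seen]
{1, 2, 3, 4, 5, 6} --x--> {1, 2, 3, 4, 5, 6}  [seen]
{1, 2, 3, 4, 5, 6} --y--> {1, 2, 3, 4, 5, 6}  [seen]
Reachable DFA states: {1}, {1, 2, 5, 6}, {1, 2, 3, 4, 5, 6}.

3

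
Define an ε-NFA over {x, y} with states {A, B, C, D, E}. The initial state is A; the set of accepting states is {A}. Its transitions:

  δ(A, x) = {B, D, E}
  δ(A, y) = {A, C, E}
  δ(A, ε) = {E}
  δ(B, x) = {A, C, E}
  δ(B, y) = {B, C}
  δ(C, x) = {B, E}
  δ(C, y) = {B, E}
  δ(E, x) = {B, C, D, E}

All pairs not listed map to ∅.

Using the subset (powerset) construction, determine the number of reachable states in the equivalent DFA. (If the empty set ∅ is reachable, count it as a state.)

Start state of the DFA: {A, E} (ε-closure of the NFA start).
{A, E} --x--> {B, C, D, E}  [new]
{A, E} --y--> {A, C, E}  [new]
{B, C, D, E} --x--> {A, B, C, D, E}  [new]
{B, C, D, E} --y--> {B, C, E}  [new]
{A, C, E} --x--> {B, C, D, E}  [seen]
{A, C, E} --y--> {A, B, C, E}  [new]
{A, B, C, D, E} --x--> {A, B, C, D, E}  [seen]
{A, B, C, D, E} --y--> {A, B, C, E}  [seen]
{B, C, E} --x--> {A, B, C, D, E}  [seen]
{B, C, E} --y--> {B, C, E}  [seen]
{A, B, C, E} --x--> {A, B, C, D, E}  [seen]
{A, B, C, E} --y--> {A, B, C, E}  [seen]
Reachable DFA states: {A, E}, {B, C, D, E}, {A, C, E}, {A, B, C, D, E}, {B, C, E}, {A, B, C, E}.

6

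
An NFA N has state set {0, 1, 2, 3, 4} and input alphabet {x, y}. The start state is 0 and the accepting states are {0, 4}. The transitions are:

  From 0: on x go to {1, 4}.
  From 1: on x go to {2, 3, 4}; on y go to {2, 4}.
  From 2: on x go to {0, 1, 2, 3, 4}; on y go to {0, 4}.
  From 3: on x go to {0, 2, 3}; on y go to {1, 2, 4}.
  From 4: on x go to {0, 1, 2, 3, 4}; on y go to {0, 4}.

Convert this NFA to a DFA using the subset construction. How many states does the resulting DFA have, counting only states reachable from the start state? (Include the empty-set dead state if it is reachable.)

7

Start state of the DFA: {0}.
{0} --x--> {1, 4}  [new]
{0} --y--> ∅  [new]
{1, 4} --x--> {0, 1, 2, 3, 4}  [new]
{1, 4} --y--> {0, 2, 4}  [new]
∅ --x--> ∅  [seen]
∅ --y--> ∅  [seen]
{0, 1, 2, 3, 4} --x--> {0, 1, 2, 3, 4}  [seen]
{0, 1, 2, 3, 4} --y--> {0, 1, 2, 4}  [new]
{0, 2, 4} --x--> {0, 1, 2, 3, 4}  [seen]
{0, 2, 4} --y--> {0, 4}  [new]
{0, 1, 2, 4} --x--> {0, 1, 2, 3, 4}  [seen]
{0, 1, 2, 4} --y--> {0, 2, 4}  [seen]
{0, 4} --x--> {0, 1, 2, 3, 4}  [seen]
{0, 4} --y--> {0, 4}  [seen]
Reachable DFA states: {0}, {1, 4}, ∅, {0, 1, 2, 3, 4}, {0, 2, 4}, {0, 1, 2, 4}, {0, 4}.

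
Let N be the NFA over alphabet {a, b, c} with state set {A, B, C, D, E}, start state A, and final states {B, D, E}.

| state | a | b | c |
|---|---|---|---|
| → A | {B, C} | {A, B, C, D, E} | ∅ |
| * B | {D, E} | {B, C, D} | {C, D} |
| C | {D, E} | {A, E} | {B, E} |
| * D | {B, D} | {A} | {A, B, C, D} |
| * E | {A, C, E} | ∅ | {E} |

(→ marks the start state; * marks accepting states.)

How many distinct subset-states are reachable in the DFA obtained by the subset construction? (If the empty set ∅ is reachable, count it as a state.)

6

Start state of the DFA: {A}.
{A} --a--> {B, C}  [new]
{A} --b--> {A, B, C, D, E}  [new]
{A} --c--> ∅  [new]
{B, C} --a--> {D, E}  [new]
{B, C} --b--> {A, B, C, D, E}  [seen]
{B, C} --c--> {B, C, D, E}  [new]
{A, B, C, D, E} --a--> {A, B, C, D, E}  [seen]
{A, B, C, D, E} --b--> {A, B, C, D, E}  [seen]
{A, B, C, D, E} --c--> {A, B, C, D, E}  [seen]
∅ --a--> ∅  [seen]
∅ --b--> ∅  [seen]
∅ --c--> ∅  [seen]
{D, E} --a--> {A, B, C, D, E}  [seen]
{D, E} --b--> {A}  [seen]
{D, E} --c--> {A, B, C, D, E}  [seen]
{B, C, D, E} --a--> {A, B, C, D, E}  [seen]
{B, C, D, E} --b--> {A, B, C, D, E}  [seen]
{B, C, D, E} --c--> {A, B, C, D, E}  [seen]
Reachable DFA states: {A}, {B, C}, {A, B, C, D, E}, ∅, {D, E}, {B, C, D, E}.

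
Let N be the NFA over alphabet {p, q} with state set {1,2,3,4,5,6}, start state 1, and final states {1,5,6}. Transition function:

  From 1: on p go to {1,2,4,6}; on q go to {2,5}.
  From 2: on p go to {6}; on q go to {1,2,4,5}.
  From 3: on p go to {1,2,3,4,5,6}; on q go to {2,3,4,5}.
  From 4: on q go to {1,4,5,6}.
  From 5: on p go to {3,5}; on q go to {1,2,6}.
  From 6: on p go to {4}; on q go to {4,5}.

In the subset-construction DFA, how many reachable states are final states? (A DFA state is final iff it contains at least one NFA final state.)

Start state of the DFA: {1}.
{1} --p--> {1,2,4,6}  [new]
{1} --q--> {2,5}  [new]
{1,2,4,6} --p--> {1,2,4,6}  [seen]
{1,2,4,6} --q--> {1,2,4,5,6}  [new]
{2,5} --p--> {3,5,6}  [new]
{2,5} --q--> {1,2,4,5,6}  [seen]
{1,2,4,5,6} --p--> {1,2,3,4,5,6}  [new]
{1,2,4,5,6} --q--> {1,2,4,5,6}  [seen]
{3,5,6} --p--> {1,2,3,4,5,6}  [seen]
{3,5,6} --q--> {1,2,3,4,5,6}  [seen]
{1,2,3,4,5,6} --p--> {1,2,3,4,5,6}  [seen]
{1,2,3,4,5,6} --q--> {1,2,3,4,5,6}  [seen]
Reachable DFA states: {1}, {1,2,4,6}, {2,5}, {1,2,4,5,6}, {3,5,6}, {1,2,3,4,5,6}.
Accepting DFA states (contain an NFA accepting state): {1}, {1,2,4,6}, {2,5}, {1,2,4,5,6}, {3,5,6}, {1,2,3,4,5,6}.

6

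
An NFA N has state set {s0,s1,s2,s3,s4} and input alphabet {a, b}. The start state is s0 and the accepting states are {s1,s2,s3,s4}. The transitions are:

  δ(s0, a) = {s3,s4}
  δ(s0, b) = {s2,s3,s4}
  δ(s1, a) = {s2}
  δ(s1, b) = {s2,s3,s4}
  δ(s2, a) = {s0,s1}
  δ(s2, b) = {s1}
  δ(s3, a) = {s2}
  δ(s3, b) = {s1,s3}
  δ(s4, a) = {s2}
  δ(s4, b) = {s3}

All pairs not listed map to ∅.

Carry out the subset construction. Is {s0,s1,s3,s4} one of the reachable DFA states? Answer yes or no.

no

Start state of the DFA: {s0}.
{s0} --a--> {s3,s4}  [new]
{s0} --b--> {s2,s3,s4}  [new]
{s3,s4} --a--> {s2}  [new]
{s3,s4} --b--> {s1,s3}  [new]
{s2,s3,s4} --a--> {s0,s1,s2}  [new]
{s2,s3,s4} --b--> {s1,s3}  [seen]
{s2} --a--> {s0,s1}  [new]
{s2} --b--> {s1}  [new]
{s1,s3} --a--> {s2}  [seen]
{s1,s3} --b--> {s1,s2,s3,s4}  [new]
{s0,s1,s2} --a--> {s0,s1,s2,s3,s4}  [new]
{s0,s1,s2} --b--> {s1,s2,s3,s4}  [seen]
{s0,s1} --a--> {s2,s3,s4}  [seen]
{s0,s1} --b--> {s2,s3,s4}  [seen]
{s1} --a--> {s2}  [seen]
{s1} --b--> {s2,s3,s4}  [seen]
{s1,s2,s3,s4} --a--> {s0,s1,s2}  [seen]
{s1,s2,s3,s4} --b--> {s1,s2,s3,s4}  [seen]
{s0,s1,s2,s3,s4} --a--> {s0,s1,s2,s3,s4}  [seen]
{s0,s1,s2,s3,s4} --b--> {s1,s2,s3,s4}  [seen]
Reachable DFA states: {s0}, {s3,s4}, {s2,s3,s4}, {s2}, {s1,s3}, {s0,s1,s2}, {s0,s1}, {s1}, {s1,s2,s3,s4}, {s0,s1,s2,s3,s4}.
{s0,s1,s3,s4} is not among them.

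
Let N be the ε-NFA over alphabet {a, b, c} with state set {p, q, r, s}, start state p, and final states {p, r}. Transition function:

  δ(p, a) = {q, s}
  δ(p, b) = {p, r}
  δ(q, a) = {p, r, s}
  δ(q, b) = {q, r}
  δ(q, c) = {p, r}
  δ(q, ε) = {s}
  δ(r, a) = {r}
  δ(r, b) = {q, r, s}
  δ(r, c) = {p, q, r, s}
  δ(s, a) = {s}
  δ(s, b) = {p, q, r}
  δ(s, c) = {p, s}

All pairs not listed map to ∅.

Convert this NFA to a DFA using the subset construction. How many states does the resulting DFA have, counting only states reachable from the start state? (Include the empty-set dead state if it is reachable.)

7

Start state of the DFA: {p} (ε-closure of the NFA start).
{p} --a--> {q, s}  [new]
{p} --b--> {p, r}  [new]
{p} --c--> ∅  [new]
{q, s} --a--> {p, r, s}  [new]
{q, s} --b--> {p, q, r, s}  [new]
{q, s} --c--> {p, r, s}  [seen]
{p, r} --a--> {q, r, s}  [new]
{p, r} --b--> {p, q, r, s}  [seen]
{p, r} --c--> {p, q, r, s}  [seen]
∅ --a--> ∅  [seen]
∅ --b--> ∅  [seen]
∅ --c--> ∅  [seen]
{p, r, s} --a--> {q, r, s}  [seen]
{p, r, s} --b--> {p, q, r, s}  [seen]
{p, r, s} --c--> {p, q, r, s}  [seen]
{p, q, r, s} --a--> {p, q, r, s}  [seen]
{p, q, r, s} --b--> {p, q, r, s}  [seen]
{p, q, r, s} --c--> {p, q, r, s}  [seen]
{q, r, s} --a--> {p, r, s}  [seen]
{q, r, s} --b--> {p, q, r, s}  [seen]
{q, r, s} --c--> {p, q, r, s}  [seen]
Reachable DFA states: {p}, {q, s}, {p, r}, ∅, {p, r, s}, {p, q, r, s}, {q, r, s}.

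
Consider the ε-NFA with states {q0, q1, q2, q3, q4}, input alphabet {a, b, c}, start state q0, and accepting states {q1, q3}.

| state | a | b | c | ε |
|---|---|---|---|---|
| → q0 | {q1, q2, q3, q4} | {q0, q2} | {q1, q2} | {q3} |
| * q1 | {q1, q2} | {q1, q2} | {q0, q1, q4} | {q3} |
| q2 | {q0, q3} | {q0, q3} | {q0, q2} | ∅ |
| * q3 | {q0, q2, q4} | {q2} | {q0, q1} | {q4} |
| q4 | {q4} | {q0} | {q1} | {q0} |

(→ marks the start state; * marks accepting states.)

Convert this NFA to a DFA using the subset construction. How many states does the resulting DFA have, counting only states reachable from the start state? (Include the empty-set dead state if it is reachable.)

3

Start state of the DFA: {q0, q3, q4} (ε-closure of the NFA start).
{q0, q3, q4} --a--> {q0, q1, q2, q3, q4}  [new]
{q0, q3, q4} --b--> {q0, q2, q3, q4}  [new]
{q0, q3, q4} --c--> {q0, q1, q2, q3, q4}  [seen]
{q0, q1, q2, q3, q4} --a--> {q0, q1, q2, q3, q4}  [seen]
{q0, q1, q2, q3, q4} --b--> {q0, q1, q2, q3, q4}  [seen]
{q0, q1, q2, q3, q4} --c--> {q0, q1, q2, q3, q4}  [seen]
{q0, q2, q3, q4} --a--> {q0, q1, q2, q3, q4}  [seen]
{q0, q2, q3, q4} --b--> {q0, q2, q3, q4}  [seen]
{q0, q2, q3, q4} --c--> {q0, q1, q2, q3, q4}  [seen]
Reachable DFA states: {q0, q3, q4}, {q0, q1, q2, q3, q4}, {q0, q2, q3, q4}.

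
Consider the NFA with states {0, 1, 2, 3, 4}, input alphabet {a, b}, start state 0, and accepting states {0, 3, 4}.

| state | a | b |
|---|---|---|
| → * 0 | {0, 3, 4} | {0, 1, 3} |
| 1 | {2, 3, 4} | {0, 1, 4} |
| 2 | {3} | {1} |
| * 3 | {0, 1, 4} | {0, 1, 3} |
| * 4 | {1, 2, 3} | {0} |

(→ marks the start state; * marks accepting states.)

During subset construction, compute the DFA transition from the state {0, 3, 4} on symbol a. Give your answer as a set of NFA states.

δ(0,a) = {0, 3, 4}; δ(3,a) = {0, 1, 4}; δ(4,a) = {1, 2, 3}.
Union: {0, 1, 2, 3, 4}.

{0, 1, 2, 3, 4}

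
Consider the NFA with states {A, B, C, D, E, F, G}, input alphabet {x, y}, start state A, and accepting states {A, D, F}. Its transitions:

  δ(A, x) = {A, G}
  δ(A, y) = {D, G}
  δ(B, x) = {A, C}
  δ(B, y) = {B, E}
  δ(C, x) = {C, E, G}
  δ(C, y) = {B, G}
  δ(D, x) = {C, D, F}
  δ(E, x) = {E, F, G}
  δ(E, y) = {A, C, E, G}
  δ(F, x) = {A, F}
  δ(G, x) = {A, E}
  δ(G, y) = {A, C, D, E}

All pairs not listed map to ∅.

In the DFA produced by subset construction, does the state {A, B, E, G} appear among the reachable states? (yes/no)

no

Start state of the DFA: {A}.
{A} --x--> {A, G}  [new]
{A} --y--> {D, G}  [new]
{A, G} --x--> {A, E, G}  [new]
{A, G} --y--> {A, C, D, E, G}  [new]
{D, G} --x--> {A, C, D, E, F}  [new]
{D, G} --y--> {A, C, D, E}  [new]
{A, E, G} --x--> {A, E, F, G}  [new]
{A, E, G} --y--> {A, C, D, E, G}  [seen]
{A, C, D, E, G} --x--> {A, C, D, E, F, G}  [new]
{A, C, D, E, G} --y--> {A, B, C, D, E, G}  [new]
{A, C, D, E, F} --x--> {A, C, D, E, F, G}  [seen]
{A, C, D, E, F} --y--> {A, B, C, D, E, G}  [seen]
{A, C, D, E} --x--> {A, C, D, E, F, G}  [seen]
{A, C, D, E} --y--> {A, B, C, D, E, G}  [seen]
{A, E, F, G} --x--> {A, E, F, G}  [seen]
{A, E, F, G} --y--> {A, C, D, E, G}  [seen]
{A, C, D, E, F, G} --x--> {A, C, D, E, F, G}  [seen]
{A, C, D, E, F, G} --y--> {A, B, C, D, E, G}  [seen]
{A, B, C, D, E, G} --x--> {A, C, D, E, F, G}  [seen]
{A, B, C, D, E, G} --y--> {A, B, C, D, E, G}  [seen]
Reachable DFA states: {A}, {A, G}, {D, G}, {A, E, G}, {A, C, D, E, G}, {A, C, D, E, F}, {A, C, D, E}, {A, E, F, G}, {A, C, D, E, F, G}, {A, B, C, D, E, G}.
{A, B, E, G} is not among them.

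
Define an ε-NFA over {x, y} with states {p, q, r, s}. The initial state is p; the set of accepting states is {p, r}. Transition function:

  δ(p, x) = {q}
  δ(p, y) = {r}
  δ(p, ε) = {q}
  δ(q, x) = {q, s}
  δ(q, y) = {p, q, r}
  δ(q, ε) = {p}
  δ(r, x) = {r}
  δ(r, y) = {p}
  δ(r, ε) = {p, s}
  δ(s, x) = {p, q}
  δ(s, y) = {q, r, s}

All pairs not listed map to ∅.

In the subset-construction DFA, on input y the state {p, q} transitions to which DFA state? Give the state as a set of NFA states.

{p, q, r, s}

δ(p,y) = {r}; δ(q,y) = {p, q, r}.
Union: {p, q, r}.
ε-closure gives {p, q, r, s}.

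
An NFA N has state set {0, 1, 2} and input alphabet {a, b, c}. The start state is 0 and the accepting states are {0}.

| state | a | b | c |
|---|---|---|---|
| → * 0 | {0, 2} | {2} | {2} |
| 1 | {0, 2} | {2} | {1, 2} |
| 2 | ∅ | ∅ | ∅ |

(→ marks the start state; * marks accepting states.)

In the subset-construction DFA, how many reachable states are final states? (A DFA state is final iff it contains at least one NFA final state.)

2

Start state of the DFA: {0}.
{0} --a--> {0, 2}  [new]
{0} --b--> {2}  [new]
{0} --c--> {2}  [seen]
{0, 2} --a--> {0, 2}  [seen]
{0, 2} --b--> {2}  [seen]
{0, 2} --c--> {2}  [seen]
{2} --a--> ∅  [new]
{2} --b--> ∅  [seen]
{2} --c--> ∅  [seen]
∅ --a--> ∅  [seen]
∅ --b--> ∅  [seen]
∅ --c--> ∅  [seen]
Reachable DFA states: {0}, {0, 2}, {2}, ∅.
Accepting DFA states (contain an NFA accepting state): {0}, {0, 2}.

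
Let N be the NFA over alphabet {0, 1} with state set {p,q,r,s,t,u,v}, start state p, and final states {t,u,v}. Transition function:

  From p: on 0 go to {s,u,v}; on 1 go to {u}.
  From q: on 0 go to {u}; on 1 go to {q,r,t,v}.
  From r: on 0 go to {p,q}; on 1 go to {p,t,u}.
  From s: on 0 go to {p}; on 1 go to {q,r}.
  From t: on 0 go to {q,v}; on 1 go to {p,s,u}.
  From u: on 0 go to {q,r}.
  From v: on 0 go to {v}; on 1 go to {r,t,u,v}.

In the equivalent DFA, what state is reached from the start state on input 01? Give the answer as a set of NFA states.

Start: {p}.
δ(p,0) = {s,u,v}.
Union: {s,u,v}.
After 0: {s,u,v}.
δ(s,1) = {q,r}; δ(u,1) = ∅; δ(v,1) = {r,t,u,v}.
Union: {q,r,t,u,v}.
After 1: {q,r,t,u,v}.

{q,r,t,u,v}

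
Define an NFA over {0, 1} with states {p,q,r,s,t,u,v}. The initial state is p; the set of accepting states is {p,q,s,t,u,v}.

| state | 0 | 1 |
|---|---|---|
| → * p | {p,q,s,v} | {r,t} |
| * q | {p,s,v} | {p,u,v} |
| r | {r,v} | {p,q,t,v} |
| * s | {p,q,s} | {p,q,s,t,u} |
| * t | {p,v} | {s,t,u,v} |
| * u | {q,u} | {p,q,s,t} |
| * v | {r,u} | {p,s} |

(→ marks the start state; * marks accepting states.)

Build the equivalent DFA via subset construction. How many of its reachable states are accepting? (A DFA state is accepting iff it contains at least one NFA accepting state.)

Start state of the DFA: {p}.
{p} --0--> {p,q,s,v}  [new]
{p} --1--> {r,t}  [new]
{p,q,s,v} --0--> {p,q,r,s,u,v}  [new]
{p,q,s,v} --1--> {p,q,r,s,t,u,v}  [new]
{r,t} --0--> {p,r,v}  [new]
{r,t} --1--> {p,q,s,t,u,v}  [new]
{p,q,r,s,u,v} --0--> {p,q,r,s,u,v}  [seen]
{p,q,r,s,u,v} --1--> {p,q,r,s,t,u,v}  [seen]
{p,q,r,s,t,u,v} --0--> {p,q,r,s,u,v}  [seen]
{p,q,r,s,t,u,v} --1--> {p,q,r,s,t,u,v}  [seen]
{p,r,v} --0--> {p,q,r,s,u,v}  [seen]
{p,r,v} --1--> {p,q,r,s,t,v}  [new]
{p,q,s,t,u,v} --0--> {p,q,r,s,u,v}  [seen]
{p,q,s,t,u,v} --1--> {p,q,r,s,t,u,v}  [seen]
{p,q,r,s,t,v} --0--> {p,q,r,s,u,v}  [seen]
{p,q,r,s,t,v} --1--> {p,q,r,s,t,u,v}  [seen]
Reachable DFA states: {p}, {p,q,s,v}, {r,t}, {p,q,r,s,u,v}, {p,q,r,s,t,u,v}, {p,r,v}, {p,q,s,t,u,v}, {p,q,r,s,t,v}.
Accepting DFA states (contain an NFA accepting state): {p}, {p,q,s,v}, {r,t}, {p,q,r,s,u,v}, {p,q,r,s,t,u,v}, {p,r,v}, {p,q,s,t,u,v}, {p,q,r,s,t,v}.

8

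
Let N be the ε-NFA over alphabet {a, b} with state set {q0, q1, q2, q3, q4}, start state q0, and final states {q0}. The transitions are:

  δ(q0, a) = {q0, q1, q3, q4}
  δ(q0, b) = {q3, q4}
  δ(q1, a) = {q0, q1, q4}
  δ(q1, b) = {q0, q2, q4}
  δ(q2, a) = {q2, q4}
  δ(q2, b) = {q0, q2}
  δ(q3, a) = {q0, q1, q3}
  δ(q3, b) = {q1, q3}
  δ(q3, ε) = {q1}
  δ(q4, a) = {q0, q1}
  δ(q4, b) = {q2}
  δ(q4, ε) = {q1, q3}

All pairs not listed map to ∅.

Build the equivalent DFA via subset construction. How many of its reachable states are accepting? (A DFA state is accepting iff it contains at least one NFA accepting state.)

3

Start state of the DFA: {q0} (ε-closure of the NFA start).
{q0} --a--> {q0, q1, q3, q4}  [new]
{q0} --b--> {q1, q3, q4}  [new]
{q0, q1, q3, q4} --a--> {q0, q1, q3, q4}  [seen]
{q0, q1, q3, q4} --b--> {q0, q1, q2, q3, q4}  [new]
{q1, q3, q4} --a--> {q0, q1, q3, q4}  [seen]
{q1, q3, q4} --b--> {q0, q1, q2, q3, q4}  [seen]
{q0, q1, q2, q3, q4} --a--> {q0, q1, q2, q3, q4}  [seen]
{q0, q1, q2, q3, q4} --b--> {q0, q1, q2, q3, q4}  [seen]
Reachable DFA states: {q0}, {q0, q1, q3, q4}, {q1, q3, q4}, {q0, q1, q2, q3, q4}.
Accepting DFA states (contain an NFA accepting state): {q0}, {q0, q1, q3, q4}, {q0, q1, q2, q3, q4}.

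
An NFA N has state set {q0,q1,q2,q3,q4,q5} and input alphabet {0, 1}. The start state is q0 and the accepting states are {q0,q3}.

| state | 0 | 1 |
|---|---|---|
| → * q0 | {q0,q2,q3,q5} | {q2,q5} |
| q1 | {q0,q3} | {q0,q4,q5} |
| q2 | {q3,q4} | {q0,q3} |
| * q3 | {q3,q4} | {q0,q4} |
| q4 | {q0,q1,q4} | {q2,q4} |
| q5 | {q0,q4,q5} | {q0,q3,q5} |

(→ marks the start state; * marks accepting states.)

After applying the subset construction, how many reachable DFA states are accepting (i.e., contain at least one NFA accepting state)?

6

Start state of the DFA: {q0}.
{q0} --0--> {q0,q2,q3,q5}  [new]
{q0} --1--> {q2,q5}  [new]
{q0,q2,q3,q5} --0--> {q0,q2,q3,q4,q5}  [new]
{q0,q2,q3,q5} --1--> {q0,q2,q3,q4,q5}  [seen]
{q2,q5} --0--> {q0,q3,q4,q5}  [new]
{q2,q5} --1--> {q0,q3,q5}  [new]
{q0,q2,q3,q4,q5} --0--> {q0,q1,q2,q3,q4,q5}  [new]
{q0,q2,q3,q4,q5} --1--> {q0,q2,q3,q4,q5}  [seen]
{q0,q3,q4,q5} --0--> {q0,q1,q2,q3,q4,q5}  [seen]
{q0,q3,q4,q5} --1--> {q0,q2,q3,q4,q5}  [seen]
{q0,q3,q5} --0--> {q0,q2,q3,q4,q5}  [seen]
{q0,q3,q5} --1--> {q0,q2,q3,q4,q5}  [seen]
{q0,q1,q2,q3,q4,q5} --0--> {q0,q1,q2,q3,q4,q5}  [seen]
{q0,q1,q2,q3,q4,q5} --1--> {q0,q2,q3,q4,q5}  [seen]
Reachable DFA states: {q0}, {q0,q2,q3,q5}, {q2,q5}, {q0,q2,q3,q4,q5}, {q0,q3,q4,q5}, {q0,q3,q5}, {q0,q1,q2,q3,q4,q5}.
Accepting DFA states (contain an NFA accepting state): {q0}, {q0,q2,q3,q5}, {q0,q2,q3,q4,q5}, {q0,q3,q4,q5}, {q0,q3,q5}, {q0,q1,q2,q3,q4,q5}.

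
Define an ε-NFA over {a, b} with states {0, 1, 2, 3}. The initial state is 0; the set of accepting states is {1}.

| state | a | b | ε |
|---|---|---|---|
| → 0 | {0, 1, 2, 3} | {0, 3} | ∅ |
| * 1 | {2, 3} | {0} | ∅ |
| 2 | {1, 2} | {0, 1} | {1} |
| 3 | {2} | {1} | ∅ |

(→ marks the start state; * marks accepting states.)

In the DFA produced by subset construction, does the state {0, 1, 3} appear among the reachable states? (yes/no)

yes

Start state of the DFA: {0} (ε-closure of the NFA start).
{0} --a--> {0, 1, 2, 3}  [new]
{0} --b--> {0, 3}  [new]
{0, 1, 2, 3} --a--> {0, 1, 2, 3}  [seen]
{0, 1, 2, 3} --b--> {0, 1, 3}  [new]
{0, 3} --a--> {0, 1, 2, 3}  [seen]
{0, 3} --b--> {0, 1, 3}  [seen]
{0, 1, 3} --a--> {0, 1, 2, 3}  [seen]
{0, 1, 3} --b--> {0, 1, 3}  [seen]
Reachable DFA states: {0}, {0, 1, 2, 3}, {0, 3}, {0, 1, 3}.
{0, 1, 3} is among them.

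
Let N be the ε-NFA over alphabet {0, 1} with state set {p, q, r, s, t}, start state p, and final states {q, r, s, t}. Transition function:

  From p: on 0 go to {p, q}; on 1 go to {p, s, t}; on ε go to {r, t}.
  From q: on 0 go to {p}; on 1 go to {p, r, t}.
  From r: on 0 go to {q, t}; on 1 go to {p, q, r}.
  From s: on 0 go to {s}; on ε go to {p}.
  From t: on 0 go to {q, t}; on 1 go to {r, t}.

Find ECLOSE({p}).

{p, r, t}

Begin with {p}.
p →ε {r, t}; add r, t.
ε-closure = {p, r, t}.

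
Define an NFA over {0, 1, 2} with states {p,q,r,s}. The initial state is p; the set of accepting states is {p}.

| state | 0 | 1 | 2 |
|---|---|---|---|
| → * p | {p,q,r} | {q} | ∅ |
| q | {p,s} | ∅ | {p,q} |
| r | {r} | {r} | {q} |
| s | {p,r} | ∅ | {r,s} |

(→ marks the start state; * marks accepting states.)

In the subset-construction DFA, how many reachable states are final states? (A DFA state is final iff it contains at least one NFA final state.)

7

Start state of the DFA: {p}.
{p} --0--> {p,q,r}  [new]
{p} --1--> {q}  [new]
{p} --2--> ∅  [new]
{p,q,r} --0--> {p,q,r,s}  [new]
{p,q,r} --1--> {q,r}  [new]
{p,q,r} --2--> {p,q}  [new]
{q} --0--> {p,s}  [new]
{q} --1--> ∅  [seen]
{q} --2--> {p,q}  [seen]
∅ --0--> ∅  [seen]
∅ --1--> ∅  [seen]
∅ --2--> ∅  [seen]
{p,q,r,s} --0--> {p,q,r,s}  [seen]
{p,q,r,s} --1--> {q,r}  [seen]
{p,q,r,s} --2--> {p,q,r,s}  [seen]
{q,r} --0--> {p,r,s}  [new]
{q,r} --1--> {r}  [new]
{q,r} --2--> {p,q}  [seen]
{p,q} --0--> {p,q,r,s}  [seen]
{p,q} --1--> {q}  [seen]
{p,q} --2--> {p,q}  [seen]
{p,s} --0--> {p,q,r}  [seen]
{p,s} --1--> {q}  [seen]
{p,s} --2--> {r,s}  [new]
{p,r,s} --0--> {p,q,r}  [seen]
{p,r,s} --1--> {q,r}  [seen]
{p,r,s} --2--> {q,r,s}  [new]
{r} --0--> {r}  [seen]
{r} --1--> {r}  [seen]
{r} --2--> {q}  [seen]
{r,s} --0--> {p,r}  [new]
{r,s} --1--> {r}  [seen]
{r,s} --2--> {q,r,s}  [seen]
{q,r,s} --0--> {p,r,s}  [seen]
{q,r,s} --1--> {r}  [seen]
{q,r,s} --2--> {p,q,r,s}  [seen]
{p,r} --0--> {p,q,r}  [seen]
{p,r} --1--> {q,r}  [seen]
{p,r} --2--> {q}  [seen]
Reachable DFA states: {p}, {p,q,r}, {q}, ∅, {p,q,r,s}, {q,r}, {p,q}, {p,s}, {p,r,s}, {r}, {r,s}, {q,r,s}, {p,r}.
Accepting DFA states (contain an NFA accepting state): {p}, {p,q,r}, {p,q,r,s}, {p,q}, {p,s}, {p,r,s}, {p,r}.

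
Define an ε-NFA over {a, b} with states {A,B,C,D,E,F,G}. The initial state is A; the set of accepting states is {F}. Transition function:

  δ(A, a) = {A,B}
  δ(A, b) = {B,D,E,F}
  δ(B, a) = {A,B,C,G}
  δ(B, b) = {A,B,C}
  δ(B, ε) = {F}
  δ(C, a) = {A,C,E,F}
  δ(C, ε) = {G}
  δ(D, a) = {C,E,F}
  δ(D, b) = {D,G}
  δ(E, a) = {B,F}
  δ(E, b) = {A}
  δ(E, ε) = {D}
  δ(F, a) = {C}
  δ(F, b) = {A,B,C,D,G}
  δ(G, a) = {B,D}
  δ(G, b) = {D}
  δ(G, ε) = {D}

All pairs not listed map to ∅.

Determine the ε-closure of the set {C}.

Begin with {C}.
C →ε {G}; add G.
G →ε {D}; add D.
ε-closure = {C,D,G}.

{C,D,G}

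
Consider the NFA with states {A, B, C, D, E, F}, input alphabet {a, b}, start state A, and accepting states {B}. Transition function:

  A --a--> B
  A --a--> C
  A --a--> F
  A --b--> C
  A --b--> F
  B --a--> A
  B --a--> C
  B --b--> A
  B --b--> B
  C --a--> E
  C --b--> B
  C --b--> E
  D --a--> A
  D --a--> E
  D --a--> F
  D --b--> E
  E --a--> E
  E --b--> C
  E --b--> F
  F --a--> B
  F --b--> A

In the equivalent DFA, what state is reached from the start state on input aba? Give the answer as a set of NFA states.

Start: {A}.
δ(A,a) = {B, C, F}.
Union: {B, C, F}.
After a: {B, C, F}.
δ(B,b) = {A, B}; δ(C,b) = {B, E}; δ(F,b) = {A}.
Union: {A, B, E}.
After b: {A, B, E}.
δ(A,a) = {B, C, F}; δ(B,a) = {A, C}; δ(E,a) = {E}.
Union: {A, B, C, E, F}.
After a: {A, B, C, E, F}.

{A, B, C, E, F}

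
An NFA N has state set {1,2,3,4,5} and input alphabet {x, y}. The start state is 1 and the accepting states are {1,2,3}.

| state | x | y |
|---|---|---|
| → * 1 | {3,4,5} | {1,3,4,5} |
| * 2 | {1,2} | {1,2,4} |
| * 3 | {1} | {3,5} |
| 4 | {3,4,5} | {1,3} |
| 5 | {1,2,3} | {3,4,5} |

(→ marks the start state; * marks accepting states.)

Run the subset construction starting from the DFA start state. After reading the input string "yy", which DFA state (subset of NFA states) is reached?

Start: {1}.
δ(1,y) = {1,3,4,5}.
Union: {1,3,4,5}.
After y: {1,3,4,5}.
δ(1,y) = {1,3,4,5}; δ(3,y) = {3,5}; δ(4,y) = {1,3}; δ(5,y) = {3,4,5}.
Union: {1,3,4,5}.
After y: {1,3,4,5}.

{1,3,4,5}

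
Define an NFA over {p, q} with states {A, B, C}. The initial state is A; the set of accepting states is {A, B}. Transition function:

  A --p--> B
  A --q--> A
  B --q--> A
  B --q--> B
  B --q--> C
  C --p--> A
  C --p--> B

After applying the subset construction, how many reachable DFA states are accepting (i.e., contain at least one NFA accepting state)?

Start state of the DFA: {A}.
{A} --p--> {B}  [new]
{A} --q--> {A}  [seen]
{B} --p--> ∅  [new]
{B} --q--> {A, B, C}  [new]
∅ --p--> ∅  [seen]
∅ --q--> ∅  [seen]
{A, B, C} --p--> {A, B}  [new]
{A, B, C} --q--> {A, B, C}  [seen]
{A, B} --p--> {B}  [seen]
{A, B} --q--> {A, B, C}  [seen]
Reachable DFA states: {A}, {B}, ∅, {A, B, C}, {A, B}.
Accepting DFA states (contain an NFA accepting state): {A}, {B}, {A, B, C}, {A, B}.

4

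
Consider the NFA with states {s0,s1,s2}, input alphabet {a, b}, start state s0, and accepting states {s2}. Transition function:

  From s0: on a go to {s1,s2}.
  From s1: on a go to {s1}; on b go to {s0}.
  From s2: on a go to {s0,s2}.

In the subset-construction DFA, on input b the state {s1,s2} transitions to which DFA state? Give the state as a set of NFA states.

δ(s1,b) = {s0}; δ(s2,b) = ∅.
Union: {s0}.

{s0}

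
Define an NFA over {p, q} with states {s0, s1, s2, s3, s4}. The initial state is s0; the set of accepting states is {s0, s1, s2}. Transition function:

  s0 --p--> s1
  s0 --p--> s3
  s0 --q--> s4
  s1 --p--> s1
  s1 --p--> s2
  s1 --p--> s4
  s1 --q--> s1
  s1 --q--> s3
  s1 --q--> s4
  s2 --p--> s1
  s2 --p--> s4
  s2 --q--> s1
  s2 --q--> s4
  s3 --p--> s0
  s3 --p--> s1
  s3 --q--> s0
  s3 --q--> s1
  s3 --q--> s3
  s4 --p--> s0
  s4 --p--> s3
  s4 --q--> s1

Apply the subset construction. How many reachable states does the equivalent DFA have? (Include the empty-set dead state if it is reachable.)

Start state of the DFA: {s0}.
{s0} --p--> {s1, s3}  [new]
{s0} --q--> {s4}  [new]
{s1, s3} --p--> {s0, s1, s2, s4}  [new]
{s1, s3} --q--> {s0, s1, s3, s4}  [new]
{s4} --p--> {s0, s3}  [new]
{s4} --q--> {s1}  [new]
{s0, s1, s2, s4} --p--> {s0, s1, s2, s3, s4}  [new]
{s0, s1, s2, s4} --q--> {s1, s3, s4}  [new]
{s0, s1, s3, s4} --p--> {s0, s1, s2, s3, s4}  [seen]
{s0, s1, s3, s4} --q--> {s0, s1, s3, s4}  [seen]
{s0, s3} --p--> {s0, s1, s3}  [new]
{s0, s3} --q--> {s0, s1, s3, s4}  [seen]
{s1} --p--> {s1, s2, s4}  [new]
{s1} --q--> {s1, s3, s4}  [seen]
{s0, s1, s2, s3, s4} --p--> {s0, s1, s2, s3, s4}  [seen]
{s0, s1, s2, s3, s4} --q--> {s0, s1, s3, s4}  [seen]
{s1, s3, s4} --p--> {s0, s1, s2, s3, s4}  [seen]
{s1, s3, s4} --q--> {s0, s1, s3, s4}  [seen]
{s0, s1, s3} --p--> {s0, s1, s2, s3, s4}  [seen]
{s0, s1, s3} --q--> {s0, s1, s3, s4}  [seen]
{s1, s2, s4} --p--> {s0, s1, s2, s3, s4}  [seen]
{s1, s2, s4} --q--> {s1, s3, s4}  [seen]
Reachable DFA states: {s0}, {s1, s3}, {s4}, {s0, s1, s2, s4}, {s0, s1, s3, s4}, {s0, s3}, {s1}, {s0, s1, s2, s3, s4}, {s1, s3, s4}, {s0, s1, s3}, {s1, s2, s4}.

11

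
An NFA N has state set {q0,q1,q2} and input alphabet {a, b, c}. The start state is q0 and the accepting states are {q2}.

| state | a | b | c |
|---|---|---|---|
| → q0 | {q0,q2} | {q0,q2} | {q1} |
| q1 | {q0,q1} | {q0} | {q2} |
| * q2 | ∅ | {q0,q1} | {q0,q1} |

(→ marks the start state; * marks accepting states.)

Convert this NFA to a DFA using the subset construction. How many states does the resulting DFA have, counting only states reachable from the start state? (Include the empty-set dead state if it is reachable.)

8

Start state of the DFA: {q0}.
{q0} --a--> {q0,q2}  [new]
{q0} --b--> {q0,q2}  [seen]
{q0} --c--> {q1}  [new]
{q0,q2} --a--> {q0,q2}  [seen]
{q0,q2} --b--> {q0,q1,q2}  [new]
{q0,q2} --c--> {q0,q1}  [new]
{q1} --a--> {q0,q1}  [seen]
{q1} --b--> {q0}  [seen]
{q1} --c--> {q2}  [new]
{q0,q1,q2} --a--> {q0,q1,q2}  [seen]
{q0,q1,q2} --b--> {q0,q1,q2}  [seen]
{q0,q1,q2} --c--> {q0,q1,q2}  [seen]
{q0,q1} --a--> {q0,q1,q2}  [seen]
{q0,q1} --b--> {q0,q2}  [seen]
{q0,q1} --c--> {q1,q2}  [new]
{q2} --a--> ∅  [new]
{q2} --b--> {q0,q1}  [seen]
{q2} --c--> {q0,q1}  [seen]
{q1,q2} --a--> {q0,q1}  [seen]
{q1,q2} --b--> {q0,q1}  [seen]
{q1,q2} --c--> {q0,q1,q2}  [seen]
∅ --a--> ∅  [seen]
∅ --b--> ∅  [seen]
∅ --c--> ∅  [seen]
Reachable DFA states: {q0}, {q0,q2}, {q1}, {q0,q1,q2}, {q0,q1}, {q2}, {q1,q2}, ∅.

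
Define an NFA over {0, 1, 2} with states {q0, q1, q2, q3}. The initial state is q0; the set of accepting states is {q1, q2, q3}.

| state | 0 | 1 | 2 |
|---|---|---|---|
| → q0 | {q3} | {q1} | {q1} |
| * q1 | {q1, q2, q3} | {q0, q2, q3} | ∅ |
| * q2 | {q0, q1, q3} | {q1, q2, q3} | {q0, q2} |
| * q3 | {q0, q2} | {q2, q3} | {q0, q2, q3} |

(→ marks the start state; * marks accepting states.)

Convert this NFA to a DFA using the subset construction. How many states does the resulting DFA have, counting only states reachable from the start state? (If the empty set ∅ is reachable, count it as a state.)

Start state of the DFA: {q0}.
{q0} --0--> {q3}  [new]
{q0} --1--> {q1}  [new]
{q0} --2--> {q1}  [seen]
{q3} --0--> {q0, q2}  [new]
{q3} --1--> {q2, q3}  [new]
{q3} --2--> {q0, q2, q3}  [new]
{q1} --0--> {q1, q2, q3}  [new]
{q1} --1--> {q0, q2, q3}  [seen]
{q1} --2--> ∅  [new]
{q0, q2} --0--> {q0, q1, q3}  [new]
{q0, q2} --1--> {q1, q2, q3}  [seen]
{q0, q2} --2--> {q0, q1, q2}  [new]
{q2, q3} --0--> {q0, q1, q2, q3}  [new]
{q2, q3} --1--> {q1, q2, q3}  [seen]
{q2, q3} --2--> {q0, q2, q3}  [seen]
{q0, q2, q3} --0--> {q0, q1, q2, q3}  [seen]
{q0, q2, q3} --1--> {q1, q2, q3}  [seen]
{q0, q2, q3} --2--> {q0, q1, q2, q3}  [seen]
{q1, q2, q3} --0--> {q0, q1, q2, q3}  [seen]
{q1, q2, q3} --1--> {q0, q1, q2, q3}  [seen]
{q1, q2, q3} --2--> {q0, q2, q3}  [seen]
∅ --0--> ∅  [seen]
∅ --1--> ∅  [seen]
∅ --2--> ∅  [seen]
{q0, q1, q3} --0--> {q0, q1, q2, q3}  [seen]
{q0, q1, q3} --1--> {q0, q1, q2, q3}  [seen]
{q0, q1, q3} --2--> {q0, q1, q2, q3}  [seen]
{q0, q1, q2} --0--> {q0, q1, q2, q3}  [seen]
{q0, q1, q2} --1--> {q0, q1, q2, q3}  [seen]
{q0, q1, q2} --2--> {q0, q1, q2}  [seen]
{q0, q1, q2, q3} --0--> {q0, q1, q2, q3}  [seen]
{q0, q1, q2, q3} --1--> {q0, q1, q2, q3}  [seen]
{q0, q1, q2, q3} --2--> {q0, q1, q2, q3}  [seen]
Reachable DFA states: {q0}, {q3}, {q1}, {q0, q2}, {q2, q3}, {q0, q2, q3}, {q1, q2, q3}, ∅, {q0, q1, q3}, {q0, q1, q2}, {q0, q1, q2, q3}.

11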